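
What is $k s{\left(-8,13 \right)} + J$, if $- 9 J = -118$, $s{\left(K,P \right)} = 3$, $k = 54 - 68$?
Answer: $- \frac{260}{9} \approx -28.889$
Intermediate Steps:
$k = -14$ ($k = 54 - 68 = -14$)
$J = \frac{118}{9}$ ($J = \left(- \frac{1}{9}\right) \left(-118\right) = \frac{118}{9} \approx 13.111$)
$k s{\left(-8,13 \right)} + J = \left(-14\right) 3 + \frac{118}{9} = -42 + \frac{118}{9} = - \frac{260}{9}$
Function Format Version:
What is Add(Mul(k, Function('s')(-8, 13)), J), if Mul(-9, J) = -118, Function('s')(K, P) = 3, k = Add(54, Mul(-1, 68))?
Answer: Rational(-260, 9) ≈ -28.889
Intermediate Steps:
k = -14 (k = Add(54, -68) = -14)
J = Rational(118, 9) (J = Mul(Rational(-1, 9), -118) = Rational(118, 9) ≈ 13.111)
Add(Mul(k, Function('s')(-8, 13)), J) = Add(Mul(-14, 3), Rational(118, 9)) = Add(-42, Rational(118, 9)) = Rational(-260, 9)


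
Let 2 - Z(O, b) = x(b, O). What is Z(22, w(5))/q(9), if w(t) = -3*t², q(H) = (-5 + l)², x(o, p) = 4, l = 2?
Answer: -2/9 ≈ -0.22222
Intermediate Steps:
q(H) = 9 (q(H) = (-5 + 2)² = (-3)² = 9)
Z(O, b) = -2 (Z(O, b) = 2 - 1*4 = 2 - 4 = -2)
Z(22, w(5))/q(9) = -2/9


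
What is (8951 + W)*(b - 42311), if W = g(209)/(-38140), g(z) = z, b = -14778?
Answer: -19489666859859/38140 ≈ -5.1100e+8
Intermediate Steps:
W = -209/38140 (W = 209/(-38140) = 209*(-1/38140) = -209/38140 ≈ -0.0054798)
(8951 + W)*(b - 42311) = (8951 - 209/38140)*(-14778 - 42311) = (341390931/38140)*(-57089) = -19489666859859/38140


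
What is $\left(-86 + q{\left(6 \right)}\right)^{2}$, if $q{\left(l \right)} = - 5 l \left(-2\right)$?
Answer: $676$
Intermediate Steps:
$q{\left(l \right)} = 10 l$
$\left(-86 + q{\left(6 \right)}\right)^{2} = \left(-86 + 10 \cdot 6\right)^{2} = \left(-86 + 60\right)^{2} = \left(-26\right)^{2} = 676$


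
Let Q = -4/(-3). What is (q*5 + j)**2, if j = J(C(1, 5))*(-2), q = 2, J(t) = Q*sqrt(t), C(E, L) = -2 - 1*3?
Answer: 580/9 - 160*I*sqrt(5)/3 ≈ 64.444 - 119.26*I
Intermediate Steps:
C(E, L) = -5 (C(E, L) = -2 - 3 = -5)
Q = 4/3 (Q = -4*(-1/3) = 4/3 ≈ 1.3333)
J(t) = 4*sqrt(t)/3
j = -8*I*sqrt(5)/3 (j = (4*sqrt(-5)/3)*(-2) = (4*(I*sqrt(5))/3)*(-2) = (4*I*sqrt(5)/3)*(-2) = -8*I*sqrt(5)/3 ≈ -5.9628*I)
(q*5 + j)**2 = (2*5 - 8*I*sqrt(5)/3)**2 = (10 - 8*I*sqrt(5)/3)**2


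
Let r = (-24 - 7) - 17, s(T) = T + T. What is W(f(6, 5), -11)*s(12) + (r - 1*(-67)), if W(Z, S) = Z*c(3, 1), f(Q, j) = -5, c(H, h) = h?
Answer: -101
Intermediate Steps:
s(T) = 2*T
r = -48 (r = -31 - 17 = -48)
W(Z, S) = Z (W(Z, S) = Z*1 = Z)
W(f(6, 5), -11)*s(12) + (r - 1*(-67)) = -10*12 + (-48 - 1*(-67)) = -5*24 + (-48 + 67) = -120 + 19 = -101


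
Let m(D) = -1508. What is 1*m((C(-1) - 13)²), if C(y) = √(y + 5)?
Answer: -1508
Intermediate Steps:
C(y) = √(5 + y)
1*m((C(-1) - 13)²) = 1*(-1508) = -1508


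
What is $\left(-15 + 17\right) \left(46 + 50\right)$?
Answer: $192$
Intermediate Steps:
$\left(-15 + 17\right) \left(46 + 50\right) = 2 \cdot 96 = 192$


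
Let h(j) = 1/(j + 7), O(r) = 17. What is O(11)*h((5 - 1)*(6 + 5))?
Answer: 1/3 ≈ 0.33333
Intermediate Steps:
h(j) = 1/(7 + j)
O(11)*h((5 - 1)*(6 + 5)) = 17/(7 + (5 - 1)*(6 + 5)) = 17/(7 + 4*11) = 17/(7 + 44) = 17/51 = 17*(1/51) = 1/3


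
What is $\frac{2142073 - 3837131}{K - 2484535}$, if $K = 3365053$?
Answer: $- \frac{847529}{440259} \approx -1.9251$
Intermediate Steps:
$\frac{2142073 - 3837131}{K - 2484535} = \frac{2142073 - 3837131}{3365053 - 2484535} = - \frac{1695058}{880518} = \left(-1695058\right) \frac{1}{880518} = - \frac{847529}{440259}$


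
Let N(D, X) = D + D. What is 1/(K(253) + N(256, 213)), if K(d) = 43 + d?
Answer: 1/808 ≈ 0.0012376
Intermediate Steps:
N(D, X) = 2*D
1/(K(253) + N(256, 213)) = 1/((43 + 253) + 2*256) = 1/(296 + 512) = 1/808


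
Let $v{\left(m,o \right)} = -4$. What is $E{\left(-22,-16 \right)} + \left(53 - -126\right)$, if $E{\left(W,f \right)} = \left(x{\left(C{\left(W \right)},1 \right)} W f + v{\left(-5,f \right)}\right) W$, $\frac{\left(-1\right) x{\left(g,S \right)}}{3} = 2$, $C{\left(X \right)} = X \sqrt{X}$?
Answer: $46731$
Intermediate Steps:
$C{\left(X \right)} = X^{\frac{3}{2}}$
$x{\left(g,S \right)} = -6$ ($x{\left(g,S \right)} = \left(-3\right) 2 = -6$)
$E{\left(W,f \right)} = W \left(-4 - 6 W f\right)$ ($E{\left(W,f \right)} = \left(- 6 W f - 4\right) W = \left(-4 - 6 W f\right) W = W \left(-4 - 6 W f\right)$)
$E{\left(-22,-16 \right)} + \left(53 - -126\right) = 2 \left(-22\right) \left(-2 - \left(-66\right) \left(-16\right)\right) + \left(53 - -126\right) = 2 \left(-22\right) \left(-2 - 1056\right) + \left(53 + 126\right) = 2 \left(-22\right) \left(-1058\right) + 179 = 46552 + 179 = 46731$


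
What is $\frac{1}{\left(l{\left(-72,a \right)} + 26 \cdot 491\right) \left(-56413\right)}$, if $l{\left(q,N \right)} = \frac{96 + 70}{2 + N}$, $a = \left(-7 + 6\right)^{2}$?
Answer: $- \frac{3}{2169869632} \approx -1.3826 \cdot 10^{-9}$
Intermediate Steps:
$a = 1$ ($a = \left(-1\right)^{2} = 1$)
$l{\left(q,N \right)} = \frac{166}{2 + N}$
$\frac{1}{\left(l{\left(-72,a \right)} + 26 \cdot 491\right) \left(-56413\right)} = \frac{1}{\left(\frac{166}{2 + 1} + 26 \cdot 491\right) \left(-56413\right)} = \frac{1}{\frac{166}{3} + 12766} \left(- \frac{1}{56413}\right) = \frac{1}{\frac{38464}{3}} \left(- \frac{1}{56413}\right) = \frac{3}{38464} \left(- \frac{1}{56413}\right) = - \frac{3}{2169869632}$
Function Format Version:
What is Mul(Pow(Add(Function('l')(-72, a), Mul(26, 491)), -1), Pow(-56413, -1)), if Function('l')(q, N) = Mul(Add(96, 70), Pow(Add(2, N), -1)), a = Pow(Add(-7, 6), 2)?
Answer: Rational(-3, 2169869632) ≈ -1.3826e-9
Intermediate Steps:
a = 1 (a = Pow(-1, 2) = 1)
Function('l')(q, N) = Mul(166, Pow(Add(2, N), -1))
Mul(Pow(Add(Function('l')(-72, a), Mul(26, 491)), -1), Pow(-56413, -1)) = Mul(Pow(Add(Mul(166, Pow(Add(2, 1), -1)), Mul(26, 491)), -1), Pow(-56413, -1)) = Mul(Pow(Add(Mul(166, Pow(3, -1)), 12766), -1), Rational(-1, 56413)) = Mul(Pow(Add(Mul(166, Rational(1, 3)), 12766), -1), Rational(-1, 56413)) = Mul(Pow(Add(Rational(166, 3), 12766), -1), Rational(-1, 56413)) = Mul(Pow(Rational(38464, 3), -1), Rational(-1, 56413)) = Mul(Rational(3, 38464), Rational(-1, 56413)) = Rational(-3, 2169869632)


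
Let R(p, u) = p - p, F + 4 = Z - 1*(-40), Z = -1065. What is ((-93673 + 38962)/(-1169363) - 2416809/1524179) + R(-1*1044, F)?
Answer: -2742737665398/1782318527977 ≈ -1.5389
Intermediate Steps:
F = -1029 (F = -4 + (-1065 - 1*(-40)) = -4 + (-1065 + 40) = -4 - 1025 = -1029)
R(p, u) = 0
((-93673 + 38962)/(-1169363) - 2416809/1524179) + R(-1*1044, F) = ((-93673 + 38962)/(-1169363) - 2416809/1524179) + 0 = (-54711*(-1/1169363) - 2416809*1/1524179) + 0 = (54711/1169363 - 2416809/1524179) + 0 = -2742737665398/1782318527977 + 0 = -2742737665398/1782318527977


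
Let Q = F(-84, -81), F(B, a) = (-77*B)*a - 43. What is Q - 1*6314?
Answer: -530265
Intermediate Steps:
F(B, a) = -43 - 77*B*a (F(B, a) = -77*B*a - 43 = -43 - 77*B*a)
Q = -523951 (Q = -43 - 77*(-84)*(-81) = -43 - 523908 = -523951)
Q - 1*6314 = -523951 - 1*6314 = -523951 - 6314 = -530265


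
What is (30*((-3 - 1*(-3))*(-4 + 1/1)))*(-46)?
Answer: 0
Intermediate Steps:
(30*((-3 - 1*(-3))*(-4 + 1/1)))*(-46) = (30*((-3 + 3)*(-4 + 1)))*(-46) = (30*(0*(-3)))*(-46) = (30*0)*(-46) = 0*(-46) = 0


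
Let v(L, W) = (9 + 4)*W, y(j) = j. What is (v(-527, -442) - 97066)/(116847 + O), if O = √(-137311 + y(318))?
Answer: -6006636882/6826679201 + 51406*I*√136993/6826679201 ≈ -0.87988 + 0.0027871*I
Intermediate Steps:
v(L, W) = 13*W
O = I*√136993 (O = √(-137311 + 318) = √(-136993) = I*√136993 ≈ 370.13*I)
(v(-527, -442) - 97066)/(116847 + O) = (13*(-442) - 97066)/(116847 + I*√136993) = (-5746 - 97066)/(116847 + I*√136993) = -102812/(116847 + I*√136993)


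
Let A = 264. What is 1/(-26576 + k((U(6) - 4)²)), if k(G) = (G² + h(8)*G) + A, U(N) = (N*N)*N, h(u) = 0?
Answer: 1/2019936824 ≈ 4.9507e-10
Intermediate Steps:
U(N) = N³ (U(N) = N²*N = N³)
k(G) = 264 + G² (k(G) = (G² + 0*G) + 264 = (G² + 0) + 264 = G² + 264 = 264 + G²)
1/(-26576 + k((U(6) - 4)²)) = 1/(-26576 + (264 + ((6³ - 4)²)²)) = 1/(-26576 + (264 + ((216 - 4)²)²)) = 1/(-26576 + (264 + (212²)²)) = 1/(-26576 + (264 + 44944²)) = 1/(-26576 + (264 + 2019963136)) = 1/(-26576 + 2019963400) = 1/2019936824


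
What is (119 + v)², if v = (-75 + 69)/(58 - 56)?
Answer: 13456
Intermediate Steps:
v = -3 (v = -6/2 = -6*½ = -3)
(119 + v)² = (119 - 3)² = 116² = 13456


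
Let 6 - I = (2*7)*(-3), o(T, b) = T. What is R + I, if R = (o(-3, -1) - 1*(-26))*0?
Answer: 48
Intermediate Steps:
I = 48 (I = 6 - 2*7*(-3) = 6 - 14*(-3) = 6 - 1*(-42) = 6 + 42 = 48)
R = 0 (R = (-3 - 1*(-26))*0 = (-3 + 26)*0 = 23*0 = 0)
R + I = 0 + 48 = 48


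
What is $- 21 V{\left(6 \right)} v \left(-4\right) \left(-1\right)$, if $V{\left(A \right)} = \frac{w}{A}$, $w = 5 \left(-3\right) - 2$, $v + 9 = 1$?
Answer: $-1904$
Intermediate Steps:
$v = -8$ ($v = -9 + 1 = -8$)
$w = -17$ ($w = -15 - 2 = -17$)
$V{\left(A \right)} = - \frac{17}{A}$
$- 21 V{\left(6 \right)} v \left(-4\right) \left(-1\right) = - 21 \left(- \frac{17}{6}\right) \left(-8\right) \left(-4\right) \left(-1\right) = - 21 \left(\left(-17\right) \frac{1}{6}\right) 32 \left(-1\right) = \left(-21\right) \left(- \frac{17}{6}\right) \left(-32\right) = \frac{119}{2} \left(-32\right) = -1904$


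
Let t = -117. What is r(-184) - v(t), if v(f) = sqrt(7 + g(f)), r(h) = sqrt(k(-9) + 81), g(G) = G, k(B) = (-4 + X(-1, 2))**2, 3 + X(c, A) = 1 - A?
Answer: sqrt(145) - I*sqrt(110) ≈ 12.042 - 10.488*I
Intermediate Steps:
X(c, A) = -2 - A (X(c, A) = -3 + (1 - A) = -2 - A)
k(B) = 64 (k(B) = (-4 + (-2 - 1*2))**2 = (-4 + (-2 - 2))**2 = (-4 - 4)**2 = (-8)**2 = 64)
r(h) = sqrt(145) (r(h) = sqrt(64 + 81) = sqrt(145))
v(f) = sqrt(7 + f)
r(-184) - v(t) = sqrt(145) - sqrt(7 - 117) = sqrt(145) - sqrt(-110) = sqrt(145) - I*sqrt(110)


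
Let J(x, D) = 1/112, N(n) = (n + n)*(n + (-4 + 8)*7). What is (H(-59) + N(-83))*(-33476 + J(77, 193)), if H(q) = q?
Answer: -34010000081/112 ≈ -3.0366e+8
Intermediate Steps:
N(n) = 2*n*(28 + n) (N(n) = (2*n)*(n + 4*7) = (2*n)*(n + 28) = (2*n)*(28 + n) = 2*n*(28 + n))
J(x, D) = 1/112
(H(-59) + N(-83))*(-33476 + J(77, 193)) = (-59 + 2*(-83)*(28 - 83))*(-33476 + 1/112) = (-59 + 2*(-83)*(-55))*(-3749311/112) = (-59 + 9130)*(-3749311/112) = 9071*(-3749311/112) = -34010000081/112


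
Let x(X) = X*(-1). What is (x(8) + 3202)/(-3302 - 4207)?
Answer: -3194/7509 ≈ -0.42536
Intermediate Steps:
x(X) = -X
(x(8) + 3202)/(-3302 - 4207) = (-1*8 + 3202)/(-3302 - 4207) = (-8 + 3202)/(-7509) = 3194*(-1/7509) = -3194/7509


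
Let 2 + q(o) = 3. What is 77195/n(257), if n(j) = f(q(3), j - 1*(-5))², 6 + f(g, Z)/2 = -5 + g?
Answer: 15439/80 ≈ 192.99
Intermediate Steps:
q(o) = 1 (q(o) = -2 + 3 = 1)
f(g, Z) = -22 + 2*g (f(g, Z) = -12 + 2*(-5 + g) = -12 + (-10 + 2*g) = -22 + 2*g)
n(j) = 400 (n(j) = (-22 + 2*1)² = (-22 + 2)² = (-20)² = 400)
77195/n(257) = 77195/400 = 77195*(1/400) = 15439/80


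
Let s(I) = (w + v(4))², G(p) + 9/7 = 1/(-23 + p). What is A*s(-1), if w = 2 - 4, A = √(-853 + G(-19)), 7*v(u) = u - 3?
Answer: 169*I*√1507002/2058 ≈ 100.81*I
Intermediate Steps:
v(u) = -3/7 + u/7 (v(u) = (u - 3)/7 = (-3 + u)/7 = -3/7 + u/7)
G(p) = -9/7 + 1/(-23 + p)
A = I*√1507002/42 (A = √(-853 + (214 - 9*(-19))/(7*(-23 - 19))) = √(-853 + (⅐)*(214 + 171)/(-42)) = √(-853 + (⅐)*(-1/42)*385) = √(-853 - 55/42) = √(-35881/42) = I*√1507002/42 ≈ 29.229*I)
w = -2
s(I) = 169/49 (s(I) = (-2 + (-3/7 + (⅐)*4))² = (-2 + (-3/7 + 4/7))² = (-2 + ⅐)² = (-13/7)² = 169/49)
A*s(-1) = (I*√1507002/42)*(169/49) = 169*I*√1507002/2058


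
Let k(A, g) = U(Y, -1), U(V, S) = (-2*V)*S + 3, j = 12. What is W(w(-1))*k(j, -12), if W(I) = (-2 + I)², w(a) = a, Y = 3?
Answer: 81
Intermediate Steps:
U(V, S) = 3 - 2*S*V (U(V, S) = -2*S*V + 3 = 3 - 2*S*V)
k(A, g) = 9 (k(A, g) = 3 - 2*(-1)*3 = 3 + 6 = 9)
W(w(-1))*k(j, -12) = (-2 - 1)²*9 = (-3)²*9 = 9*9 = 81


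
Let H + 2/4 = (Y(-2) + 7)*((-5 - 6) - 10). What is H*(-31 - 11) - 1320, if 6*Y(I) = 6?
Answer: 5757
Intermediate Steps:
Y(I) = 1 (Y(I) = (⅙)*6 = 1)
H = -337/2 (H = -½ + (1 + 7)*((-5 - 6) - 10) = -½ + 8*(-11 - 10) = -½ + 8*(-21) = -½ - 168 = -337/2 ≈ -168.50)
H*(-31 - 11) - 1320 = -337*(-31 - 11)/2 - 1320 = -337/2*(-42) - 1320 = 7077 - 1320 = 5757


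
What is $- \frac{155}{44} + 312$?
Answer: $\frac{13573}{44} \approx 308.48$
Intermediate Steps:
$- \frac{155}{44} + 312 = \frac{13573}{44}$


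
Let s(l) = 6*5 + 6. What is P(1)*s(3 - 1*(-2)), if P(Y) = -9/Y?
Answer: -324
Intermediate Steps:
s(l) = 36 (s(l) = 30 + 6 = 36)
P(1)*s(3 - 1*(-2)) = -9/1*36 = -9*1*36 = -9*36 = -324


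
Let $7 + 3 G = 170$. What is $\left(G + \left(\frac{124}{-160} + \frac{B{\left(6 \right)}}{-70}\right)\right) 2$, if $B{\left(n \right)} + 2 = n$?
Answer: $\frac{44941}{420} \approx 107.0$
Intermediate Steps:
$G = \frac{163}{3}$ ($G = - \frac{7}{3} + \frac{1}{3} \cdot 170 = - \frac{7}{3} + \frac{170}{3} = \frac{163}{3} \approx 54.333$)
$B{\left(n \right)} = -2 + n$
$\left(G + \left(\frac{124}{-160} + \frac{B{\left(6 \right)}}{-70}\right)\right) 2 = \left(\frac{163}{3} + \left(\frac{124}{-160} + \frac{-2 + 6}{-70}\right)\right) 2 = \left(\frac{163}{3} + \left(124 \left(- \frac{1}{160}\right) + 4 \left(- \frac{1}{70}\right)\right)\right) 2 = \left(\frac{163}{3} - \frac{233}{280}\right) 2 = \frac{44941}{840} \cdot 2 = \frac{44941}{420}$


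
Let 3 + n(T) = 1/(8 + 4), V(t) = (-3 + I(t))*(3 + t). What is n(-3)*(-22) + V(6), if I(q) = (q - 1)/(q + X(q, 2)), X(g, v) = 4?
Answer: 125/3 ≈ 41.667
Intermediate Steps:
I(q) = (-1 + q)/(4 + q) (I(q) = (q - 1)/(q + 4) = (-1 + q)/(4 + q))
V(t) = (-3 + (-1 + t)/(4 + t))*(3 + t)
n(T) = -35/12 (n(T) = -3 + 1/(8 + 4) = -3 + 1/12 = -35/12)
n(-3)*(-22) + V(6) = -35/12*(-22) + (-39 - 19*6 - 2*6²)/(4 + 6) = 385/6 + (-39 - 114 - 2*36)/10 = 385/6 + (-39 - 114 - 72)/10 = 385/6 + (⅒)*(-225) = 385/6 - 45/2 = 125/3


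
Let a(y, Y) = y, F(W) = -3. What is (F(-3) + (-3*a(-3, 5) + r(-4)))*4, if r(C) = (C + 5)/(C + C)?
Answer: 47/2 ≈ 23.500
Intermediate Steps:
r(C) = (5 + C)/(2*C) (r(C) = (5 + C)/((2*C)) = (5 + C)*(1/(2*C)) = (5 + C)/(2*C))
(F(-3) + (-3*a(-3, 5) + r(-4)))*4 = (-3 + (-3*(-3) + (1/2)*(5 - 4)/(-4)))*4 = (-3 + (9 + (1/2)*(-1/4)*1))*4 = (-3 + (9 - 1/8))*4 = (-3 + 71/8)*4 = (47/8)*4 = 47/2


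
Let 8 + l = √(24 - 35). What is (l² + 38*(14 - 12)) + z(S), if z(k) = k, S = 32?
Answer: 161 - 16*I*√11 ≈ 161.0 - 53.066*I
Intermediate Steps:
l = -8 + I*√11 (l = -8 + √(24 - 35) = -8 + √(-11) = -8 + I*√11 ≈ -8.0 + 3.3166*I)
(l² + 38*(14 - 12)) + z(S) = ((-8 + I*√11)² + 38*(14 - 12)) + 32 = ((-8 + I*√11)² + 38*2) + 32 = ((-8 + I*√11)² + 76) + 32 = (76 + (-8 + I*√11)²) + 32 = 108 + (-8 + I*√11)²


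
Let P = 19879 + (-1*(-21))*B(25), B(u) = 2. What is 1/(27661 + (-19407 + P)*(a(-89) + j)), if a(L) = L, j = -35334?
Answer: -1/18179761 ≈ -5.5006e-8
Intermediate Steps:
P = 19921 (P = 19879 - 1*(-21)*2 = 19879 + 21*2 = 19879 + 42 = 19921)
1/(27661 + (-19407 + P)*(a(-89) + j)) = 1/(27661 + (-19407 + 19921)*(-89 - 35334)) = 1/(27661 + 514*(-35423)) = 1/(27661 - 18207422) = 1/(-18179761) = -1/18179761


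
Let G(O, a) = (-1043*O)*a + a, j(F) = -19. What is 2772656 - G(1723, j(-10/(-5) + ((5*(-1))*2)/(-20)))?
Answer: -31372016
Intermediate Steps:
G(O, a) = a - 1043*O*a (G(O, a) = -1043*O*a + a = a - 1043*O*a)
2772656 - G(1723, j(-10/(-5) + ((5*(-1))*2)/(-20))) = 2772656 - (-19)*(1 - 1043*1723) = 2772656 - (-19)*(1 - 1797089) = 2772656 - (-19)*(-1797088) = 2772656 - 1*34144672 = 2772656 - 34144672 = -31372016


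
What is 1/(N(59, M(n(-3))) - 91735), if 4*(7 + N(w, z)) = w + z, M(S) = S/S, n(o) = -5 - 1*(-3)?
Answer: -1/91727 ≈ -1.0902e-5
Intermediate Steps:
n(o) = -2 (n(o) = -5 + 3 = -2)
M(S) = 1
N(w, z) = -7 + w/4 + z/4 (N(w, z) = -7 + (w + z)/4 = -7 + (w/4 + z/4) = -7 + w/4 + z/4)
1/(N(59, M(n(-3))) - 91735) = 1/((-7 + (¼)*59 + (¼)*1) - 91735) = 1/((-7 + 59/4 + ¼) - 91735) = 1/(8 - 91735) = 1/(-91727) = -1/91727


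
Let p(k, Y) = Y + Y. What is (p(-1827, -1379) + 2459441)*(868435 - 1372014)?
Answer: -1237133968457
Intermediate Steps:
p(k, Y) = 2*Y
(p(-1827, -1379) + 2459441)*(868435 - 1372014) = (2*(-1379) + 2459441)*(868435 - 1372014) = (-2758 + 2459441)*(-503579) = 2456683*(-503579) = -1237133968457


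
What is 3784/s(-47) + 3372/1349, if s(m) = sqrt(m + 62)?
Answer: 3372/1349 + 3784*sqrt(15)/15 ≈ 979.52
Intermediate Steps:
s(m) = sqrt(62 + m)
3784/s(-47) + 3372/1349 = 3784/(sqrt(62 - 47)) + 3372/1349 = 3784/(sqrt(15)) + 3372*(1/1349) = 3784*(sqrt(15)/15) + 3372/1349 = 3784*sqrt(15)/15 + 3372/1349 = 3372/1349 + 3784*sqrt(15)/15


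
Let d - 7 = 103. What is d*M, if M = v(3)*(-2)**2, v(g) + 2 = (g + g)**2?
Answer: 14960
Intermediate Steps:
v(g) = -2 + 4*g**2 (v(g) = -2 + (g + g)**2 = -2 + (2*g)**2 = -2 + 4*g**2)
M = 136 (M = (-2 + 4*3**2)*(-2)**2 = (-2 + 4*9)*4 = (-2 + 36)*4 = 34*4 = 136)
d = 110 (d = 7 + 103 = 110)
d*M = 110*136 = 14960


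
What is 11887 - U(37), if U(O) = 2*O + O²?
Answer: 10444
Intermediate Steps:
U(O) = O² + 2*O
11887 - U(37) = 11887 - 37*(2 + 37) = 11887 - 37*39 = 11887 - 1*1443 = 11887 - 1443 = 10444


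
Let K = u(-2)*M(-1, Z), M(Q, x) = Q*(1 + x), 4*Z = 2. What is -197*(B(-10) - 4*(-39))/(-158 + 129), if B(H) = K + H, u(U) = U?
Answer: 29353/29 ≈ 1012.2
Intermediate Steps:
Z = ½ (Z = (¼)*2 = ½ ≈ 0.50000)
K = 3 (K = -(-2)*(1 + ½) = -(-2)*3/2 = -2*(-3/2) = 3)
B(H) = 3 + H
-197*(B(-10) - 4*(-39))/(-158 + 129) = -197*((3 - 10) - 4*(-39))/(-158 + 129) = -197*(-7 + 156)/(-29) = -29353*(-1)/29 = -197*(-149/29) = 29353/29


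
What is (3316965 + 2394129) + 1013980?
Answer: 6725074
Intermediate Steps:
(3316965 + 2394129) + 1013980 = 5711094 + 1013980 = 6725074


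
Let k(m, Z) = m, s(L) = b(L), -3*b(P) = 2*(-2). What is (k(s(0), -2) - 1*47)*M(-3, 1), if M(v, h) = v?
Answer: 137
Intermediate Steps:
b(P) = 4/3 (b(P) = -2*(-2)/3 = -⅓*(-4) = 4/3)
s(L) = 4/3
(k(s(0), -2) - 1*47)*M(-3, 1) = (4/3 - 1*47)*(-3) = (4/3 - 47)*(-3) = -137/3*(-3) = 137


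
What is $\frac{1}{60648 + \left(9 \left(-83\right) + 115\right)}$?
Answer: $\frac{1}{60016} \approx 1.6662 \cdot 10^{-5}$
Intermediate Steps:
$\frac{1}{60648 + \left(9 \left(-83\right) + 115\right)} = \frac{1}{60648 + \left(-747 + 115\right)} = \frac{1}{60648 - 632} = \frac{1}{60016}$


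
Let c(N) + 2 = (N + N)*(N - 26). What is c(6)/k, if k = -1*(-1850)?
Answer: -121/925 ≈ -0.13081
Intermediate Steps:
c(N) = -2 + 2*N*(-26 + N) (c(N) = -2 + (N + N)*(N - 26) = -2 + (2*N)*(-26 + N) = -2 + 2*N*(-26 + N))
k = 1850
c(6)/k = (-2 - 52*6 + 2*6**2)/1850 = (-2 - 312 + 2*36)*(1/1850) = (-2 - 312 + 72)*(1/1850) = -242*1/1850 = -121/925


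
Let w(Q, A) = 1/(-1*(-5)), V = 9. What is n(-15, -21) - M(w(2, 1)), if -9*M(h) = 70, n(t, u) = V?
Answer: 151/9 ≈ 16.778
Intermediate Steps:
n(t, u) = 9
w(Q, A) = ⅕ (w(Q, A) = 1/5 = ⅕)
M(h) = -70/9 (M(h) = -⅑*70 = -70/9)
n(-15, -21) - M(w(2, 1)) = 9 - 1*(-70/9) = 9 + 70/9 = 151/9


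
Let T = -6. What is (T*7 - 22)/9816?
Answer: -8/1227 ≈ -0.0065200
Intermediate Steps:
(T*7 - 22)/9816 = (-6*7 - 22)/9816 = (-42 - 22)*(1/9816) = -64*1/9816 = -8/1227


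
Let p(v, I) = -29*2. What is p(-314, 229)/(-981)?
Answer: 58/981 ≈ 0.059123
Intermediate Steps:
p(v, I) = -58
p(-314, 229)/(-981) = -58/(-981) = -58*(-1/981) = 58/981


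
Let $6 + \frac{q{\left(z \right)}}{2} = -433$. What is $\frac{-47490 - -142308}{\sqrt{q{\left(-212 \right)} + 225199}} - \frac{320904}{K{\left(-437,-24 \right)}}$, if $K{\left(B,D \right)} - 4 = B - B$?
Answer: $-80226 + \frac{94818 \sqrt{224321}}{224321} \approx -80026.0$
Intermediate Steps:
$q{\left(z \right)} = -878$ ($q{\left(z \right)} = -12 + 2 \left(-433\right) = -12 - 866 = -878$)
$K{\left(B,D \right)} = 4$ ($K{\left(B,D \right)} = 4 + \left(B - B\right) = 4 + 0 = 4$)
$\frac{-47490 - -142308}{\sqrt{q{\left(-212 \right)} + 225199}} - \frac{320904}{K{\left(-437,-24 \right)}} = \frac{-47490 - -142308}{\sqrt{-878 + 225199}} - \frac{320904}{4} = \frac{-47490 + 142308}{\sqrt{224321}} - 80226 = 94818 \frac{\sqrt{224321}}{224321} - 80226 = \frac{94818 \sqrt{224321}}{224321} - 80226 = -80226 + \frac{94818 \sqrt{224321}}{224321}$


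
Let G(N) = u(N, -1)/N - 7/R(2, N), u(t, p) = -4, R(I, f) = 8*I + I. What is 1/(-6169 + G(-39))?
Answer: -234/1443613 ≈ -0.00016209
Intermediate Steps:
R(I, f) = 9*I
G(N) = -7/18 - 4/N (G(N) = -4/N - 7/(9*2) = -4/N - 7/18 = -7/18 - 4/N)
1/(-6169 + G(-39)) = 1/(-6169 + (-7/18 - 4/(-39))) = 1/(-6169 + (-7/18 - 4*(-1/39))) = 1/(-6169 + (-7/18 + 4/39)) = 1/(-6169 - 67/234) = 1/(-1443613/234) = -234/1443613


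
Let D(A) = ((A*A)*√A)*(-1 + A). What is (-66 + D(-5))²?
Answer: -108144 + 19800*I*√5 ≈ -1.0814e+5 + 44274.0*I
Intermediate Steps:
D(A) = A^(5/2)*(-1 + A) (D(A) = (A²*√A)*(-1 + A) = A^(5/2)*(-1 + A))
(-66 + D(-5))² = (-66 + (-5)^(5/2)*(-1 - 5))² = (-66 + (25*I*√5)*(-6))² = (-66 - 150*I*√5)²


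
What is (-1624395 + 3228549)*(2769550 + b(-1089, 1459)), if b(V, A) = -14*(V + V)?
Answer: 4491698574468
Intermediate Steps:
b(V, A) = -28*V
(-1624395 + 3228549)*(2769550 + b(-1089, 1459)) = (-1624395 + 3228549)*(2769550 - 28*(-1089)) = 1604154*(2769550 + 30492) = 1604154*2800042 = 4491698574468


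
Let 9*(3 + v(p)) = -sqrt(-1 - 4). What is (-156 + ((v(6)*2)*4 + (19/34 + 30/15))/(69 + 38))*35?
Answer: -19888995/3638 - 280*I*sqrt(5)/963 ≈ -5467.0 - 0.65016*I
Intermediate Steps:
v(p) = -3 - I*sqrt(5)/9 (v(p) = -3 + (-sqrt(-1 - 4))/9 = -3 + (-sqrt(-5))/9 = -3 + (-I*sqrt(5))/9 = -3 - I*sqrt(5)/9)
(-156 + ((v(6)*2)*4 + (19/34 + 30/15))/(69 + 38))*35 = (-156 + (((-3 - I*sqrt(5)/9)*2)*4 + (19/34 + 30/15))/(69 + 38))*35 = (-156 + ((-6 - 2*I*sqrt(5)/9)*4 + (19*(1/34) + 30*(1/15)))/107)*35 = (-156 + ((-24 - 8*I*sqrt(5)/9) + (19/34 + 2))*(1/107))*35 = (-156 + ((-24 - 8*I*sqrt(5)/9) + 87/34)*(1/107))*35 = (-156 + (-729/34 - 8*I*sqrt(5)/9)*(1/107))*35 = (-156 + (-729/3638 - 8*I*sqrt(5)/963))*35 = (-568257/3638 - 8*I*sqrt(5)/963)*35 = -19888995/3638 - 280*I*sqrt(5)/963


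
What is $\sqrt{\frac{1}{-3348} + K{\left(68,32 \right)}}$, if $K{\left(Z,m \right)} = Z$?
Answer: $\frac{\sqrt{21172659}}{558} \approx 8.2462$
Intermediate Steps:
$\sqrt{\frac{1}{-3348} + K{\left(68,32 \right)}} = \sqrt{\frac{1}{-3348} + 68} = \sqrt{- \frac{1}{3348} + 68} = \sqrt{\frac{227663}{3348}} = \frac{\sqrt{21172659}}{558}$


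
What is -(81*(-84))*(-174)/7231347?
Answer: -131544/803483 ≈ -0.16372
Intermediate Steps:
-(81*(-84))*(-174)/7231347 = -(-6804*(-174))/7231347 = -1183896/7231347 = -1*131544/803483 = -131544/803483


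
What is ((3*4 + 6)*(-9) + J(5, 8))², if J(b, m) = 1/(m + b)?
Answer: 4431025/169 ≈ 26219.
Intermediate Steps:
J(b, m) = 1/(b + m)
((3*4 + 6)*(-9) + J(5, 8))² = ((3*4 + 6)*(-9) + 1/(5 + 8))² = ((12 + 6)*(-9) + 1/13)² = (18*(-9) + 1/13)² = (-162 + 1/13)² = (-2105/13)² = 4431025/169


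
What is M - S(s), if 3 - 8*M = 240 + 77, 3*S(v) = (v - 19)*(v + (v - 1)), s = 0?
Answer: -547/12 ≈ -45.583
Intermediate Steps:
S(v) = (-1 + 2*v)*(-19 + v)/3 (S(v) = ((v - 19)*(v + (v - 1)))/3 = ((-19 + v)*(v + (-1 + v)))/3 = ((-19 + v)*(-1 + 2*v))/3 = ((-1 + 2*v)*(-19 + v))/3 = (-1 + 2*v)*(-19 + v)/3)
M = -157/4 (M = 3/8 - (240 + 77)/8 = 3/8 - ⅛*317 = 3/8 - 317/8 = -157/4 ≈ -39.250)
M - S(s) = -157/4 - (19/3 - 13*0 + (⅔)*0²) = -157/4 - (19/3 + 0 + (⅔)*0) = -157/4 - (19/3 + 0 + 0) = -157/4 - 1*19/3 = -157/4 - 19/3 = -547/12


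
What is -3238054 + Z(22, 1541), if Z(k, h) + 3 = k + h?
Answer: -3236494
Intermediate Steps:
Z(k, h) = -3 + h + k (Z(k, h) = -3 + (k + h) = -3 + (h + k) = -3 + h + k)
-3238054 + Z(22, 1541) = -3238054 + (-3 + 1541 + 22) = -3238054 + 1560 = -3236494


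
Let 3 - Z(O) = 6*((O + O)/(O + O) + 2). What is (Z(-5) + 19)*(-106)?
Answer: -424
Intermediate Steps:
Z(O) = -15 (Z(O) = 3 - 6*((O + O)/(O + O) + 2) = 3 - 6*((2*O)/((2*O)) + 2) = 3 - 6*((2*O)*(1/(2*O)) + 2) = 3 - 6*(1 + 2) = 3 - 6*3 = 3 - 1*18 = 3 - 18 = -15)
(Z(-5) + 19)*(-106) = (-15 + 19)*(-106) = 4*(-106) = -424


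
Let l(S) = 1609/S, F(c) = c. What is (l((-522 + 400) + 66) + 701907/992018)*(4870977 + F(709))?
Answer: -1896121294321655/13888252 ≈ -1.3653e+8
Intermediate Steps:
(l((-522 + 400) + 66) + 701907/992018)*(4870977 + F(709)) = (1609/((-522 + 400) + 66) + 701907/992018)*(4870977 + 709) = (1609/(-122 + 66) + 701907*(1/992018))*4871686 = (1609/(-56) + 701907/992018)*4871686 = (1609*(-1/56) + 701907/992018)*4871686 = (-1609/56 + 701907/992018)*4871686 = -778425085/27776504*4871686 = -1896121294321655/13888252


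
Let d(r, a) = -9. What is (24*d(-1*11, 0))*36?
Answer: -7776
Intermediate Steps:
(24*d(-1*11, 0))*36 = (24*(-9))*36 = -216*36 = -7776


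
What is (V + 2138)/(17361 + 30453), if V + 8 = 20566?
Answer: 11348/23907 ≈ 0.47467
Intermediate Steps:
V = 20558 (V = -8 + 20566 = 20558)
(V + 2138)/(17361 + 30453) = (20558 + 2138)/(17361 + 30453) = 22696/47814 = 22696*(1/47814) = 11348/23907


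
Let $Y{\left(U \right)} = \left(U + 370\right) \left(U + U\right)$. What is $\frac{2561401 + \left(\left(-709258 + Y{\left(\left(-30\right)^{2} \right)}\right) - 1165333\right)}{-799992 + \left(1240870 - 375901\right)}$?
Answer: $\frac{2972810}{64977} \approx 45.752$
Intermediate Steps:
$Y{\left(U \right)} = 2 U \left(370 + U\right)$ ($Y{\left(U \right)} = \left(370 + U\right) 2 U = 2 U \left(370 + U\right)$)
$\frac{2561401 + \left(\left(-709258 + Y{\left(\left(-30\right)^{2} \right)}\right) - 1165333\right)}{-799992 + \left(1240870 - 375901\right)} = \frac{2561401 - \left(1874591 - 2 \left(-30\right)^{2} \left(370 + \left(-30\right)^{2}\right)\right)}{-799992 + \left(1240870 - 375901\right)} = \frac{2561401 - \left(1874591 - 1800 \left(370 + 900\right)\right)}{-799992 + \left(1240870 - 375901\right)} = \frac{2561401 - \left(1874591 - 2286000\right)}{-799992 + 864969} = \frac{2561401 + \left(\left(-709258 + 2286000\right) - 1165333\right)}{64977} = \left(2561401 + \left(1576742 - 1165333\right)\right) \frac{1}{64977} = \left(2561401 + 411409\right) \frac{1}{64977} = 2972810 \cdot \frac{1}{64977} = \frac{2972810}{64977}$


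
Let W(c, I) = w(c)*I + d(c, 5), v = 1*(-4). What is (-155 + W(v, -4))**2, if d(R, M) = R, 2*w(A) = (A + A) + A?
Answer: 18225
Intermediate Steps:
v = -4
w(A) = 3*A/2 (w(A) = ((A + A) + A)/2 = (2*A + A)/2 = (3*A)/2 = 3*A/2)
W(c, I) = c + 3*I*c/2 (W(c, I) = (3*c/2)*I + c = 3*I*c/2 + c = c + 3*I*c/2)
(-155 + W(v, -4))**2 = (-155 + (1/2)*(-4)*(2 + 3*(-4)))**2 = (-155 + (1/2)*(-4)*(2 - 12))**2 = (-155 + (1/2)*(-4)*(-10))**2 = (-155 + 20)**2 = (-135)**2 = 18225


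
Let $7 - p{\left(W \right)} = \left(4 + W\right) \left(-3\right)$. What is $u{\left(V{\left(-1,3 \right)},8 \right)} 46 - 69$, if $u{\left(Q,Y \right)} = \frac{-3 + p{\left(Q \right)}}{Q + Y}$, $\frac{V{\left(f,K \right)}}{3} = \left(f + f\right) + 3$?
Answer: $\frac{391}{11} \approx 35.545$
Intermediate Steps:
$p{\left(W \right)} = 19 + 3 W$ ($p{\left(W \right)} = 7 - \left(4 + W\right) \left(-3\right) = 7 - \left(-12 - 3 W\right) = 7 + \left(12 + 3 W\right) = 19 + 3 W$)
$V{\left(f,K \right)} = 9 + 6 f$ ($V{\left(f,K \right)} = 3 \left(\left(f + f\right) + 3\right) = 3 \left(2 f + 3\right) = 3 \left(3 + 2 f\right) = 9 + 6 f$)
$u{\left(Q,Y \right)} = \frac{16 + 3 Q}{Q + Y}$ ($u{\left(Q,Y \right)} = \frac{-3 + \left(19 + 3 Q\right)}{Q + Y} = \frac{16 + 3 Q}{Q + Y}$)
$u{\left(V{\left(-1,3 \right)},8 \right)} 46 - 69 = \frac{16 + 3 \left(9 + 6 \left(-1\right)\right)}{\left(9 + 6 \left(-1\right)\right) + 8} \cdot 46 - 69 = \frac{16 + 3 \left(9 - 6\right)}{\left(9 - 6\right) + 8} \cdot 46 - 69 = \frac{16 + 3 \cdot 3}{3 + 8} \cdot 46 - 69 = \frac{16 + 9}{11} \cdot 46 - 69 = \frac{1}{11} \cdot 25 \cdot 46 - 69 = \frac{25}{11} \cdot 46 - 69 = \frac{1150}{11} - 69 = \frac{391}{11}$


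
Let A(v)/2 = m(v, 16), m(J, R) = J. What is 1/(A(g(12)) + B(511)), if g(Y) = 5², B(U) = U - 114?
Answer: 1/447 ≈ 0.0022371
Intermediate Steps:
B(U) = -114 + U
g(Y) = 25
A(v) = 2*v
1/(A(g(12)) + B(511)) = 1/(2*25 + (-114 + 511)) = 1/(50 + 397) = 1/447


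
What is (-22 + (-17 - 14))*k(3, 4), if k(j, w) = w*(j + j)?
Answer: -1272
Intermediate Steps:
k(j, w) = 2*j*w (k(j, w) = w*(2*j) = 2*j*w)
(-22 + (-17 - 14))*k(3, 4) = (-22 + (-17 - 14))*(2*3*4) = (-22 - 31)*24 = -53*24 = -1272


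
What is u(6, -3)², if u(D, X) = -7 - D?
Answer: 169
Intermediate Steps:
u(6, -3)² = (-7 - 1*6)² = (-7 - 6)² = (-13)² = 169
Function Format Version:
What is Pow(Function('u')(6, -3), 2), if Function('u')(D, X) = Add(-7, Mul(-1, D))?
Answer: 169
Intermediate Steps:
Pow(Function('u')(6, -3), 2) = Pow(Add(-7, Mul(-1, 6)), 2) = Pow(Add(-7, -6), 2) = Pow(-13, 2) = 169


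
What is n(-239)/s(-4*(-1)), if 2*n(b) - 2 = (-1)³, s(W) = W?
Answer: ⅛ ≈ 0.12500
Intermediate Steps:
n(b) = ½ (n(b) = 1 + (½)*(-1)³ = 1 + (½)*(-1) = 1 - ½ = ½)
n(-239)/s(-4*(-1)) = 1/(2*((-4*(-1)))) = (½)/4 = (½)*(¼) = ⅛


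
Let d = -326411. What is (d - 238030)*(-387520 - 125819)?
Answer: 289749578499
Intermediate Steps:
(d - 238030)*(-387520 - 125819) = (-326411 - 238030)*(-387520 - 125819) = -564441*(-513339) = 289749578499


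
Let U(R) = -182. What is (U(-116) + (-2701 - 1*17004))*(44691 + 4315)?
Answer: -974582322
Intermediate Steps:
(U(-116) + (-2701 - 1*17004))*(44691 + 4315) = (-182 + (-2701 - 1*17004))*(44691 + 4315) = (-182 + (-2701 - 17004))*49006 = (-182 - 19705)*49006 = -19887*49006 = -974582322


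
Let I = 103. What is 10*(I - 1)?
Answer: 1020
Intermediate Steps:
10*(I - 1) = 10*(103 - 1) = 10*102 = 1020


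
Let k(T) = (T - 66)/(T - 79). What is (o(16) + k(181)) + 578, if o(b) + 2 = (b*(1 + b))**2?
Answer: 7605235/102 ≈ 74561.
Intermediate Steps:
k(T) = (-66 + T)/(-79 + T)
o(b) = -2 + b**2*(1 + b)**2 (o(b) = -2 + (b*(1 + b))**2 = -2 + b**2*(1 + b)**2)
(o(16) + k(181)) + 578 = ((-2 + 16**2*(1 + 16)**2) + (-66 + 181)/(-79 + 181)) + 578 = ((-2 + 256*17**2) + 115/102) + 578 = ((-2 + 256*289) + (1/102)*115) + 578 = ((-2 + 73984) + 115/102) + 578 = (73982 + 115/102) + 578 = 7546279/102 + 578 = 7605235/102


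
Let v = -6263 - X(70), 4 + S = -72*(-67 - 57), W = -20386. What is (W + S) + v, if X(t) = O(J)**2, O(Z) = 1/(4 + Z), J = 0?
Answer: -283601/16 ≈ -17725.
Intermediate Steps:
X(t) = 1/16 (X(t) = (1/(4 + 0))**2 = (1/4)**2 = 1/16)
S = 8924 (S = -4 - 72*(-67 - 57) = -4 - 72*(-124) = -4 + 8928 = 8924)
v = -100209/16 (v = -6263 - 1*1/16 = -6263 - 1/16 = -100209/16 ≈ -6263.1)
(W + S) + v = (-20386 + 8924) - 100209/16 = -11462 - 100209/16 = -283601/16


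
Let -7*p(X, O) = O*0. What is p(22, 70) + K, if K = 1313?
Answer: 1313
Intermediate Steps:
p(X, O) = 0 (p(X, O) = -O*0/7 = -⅐*0 = 0)
p(22, 70) + K = 0 + 1313 = 1313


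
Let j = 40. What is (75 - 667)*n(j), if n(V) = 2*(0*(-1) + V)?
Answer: -47360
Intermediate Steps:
n(V) = 2*V (n(V) = 2*(0 + V) = 2*V)
(75 - 667)*n(j) = (75 - 667)*(2*40) = -592*80 = -47360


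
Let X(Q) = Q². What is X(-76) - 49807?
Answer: -44031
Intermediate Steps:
X(-76) - 49807 = (-76)² - 49807 = 5776 - 49807 = -44031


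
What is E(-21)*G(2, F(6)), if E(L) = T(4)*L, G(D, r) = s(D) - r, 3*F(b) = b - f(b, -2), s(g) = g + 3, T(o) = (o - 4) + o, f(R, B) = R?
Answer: -420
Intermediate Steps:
T(o) = -4 + 2*o (T(o) = (-4 + o) + o = -4 + 2*o)
s(g) = 3 + g
F(b) = 0 (F(b) = (b - b)/3 = (1/3)*0 = 0)
G(D, r) = 3 + D - r (G(D, r) = (3 + D) - r = 3 + D - r)
E(L) = 4*L (E(L) = (-4 + 2*4)*L = (-4 + 8)*L = 4*L)
E(-21)*G(2, F(6)) = (4*(-21))*(3 + 2 - 1*0) = -84*(3 + 2 + 0) = -84*5 = -420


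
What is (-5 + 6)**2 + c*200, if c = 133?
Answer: 26601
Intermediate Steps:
(-5 + 6)**2 + c*200 = (-5 + 6)**2 + 133*200 = 1**2 + 26600 = 1 + 26600 = 26601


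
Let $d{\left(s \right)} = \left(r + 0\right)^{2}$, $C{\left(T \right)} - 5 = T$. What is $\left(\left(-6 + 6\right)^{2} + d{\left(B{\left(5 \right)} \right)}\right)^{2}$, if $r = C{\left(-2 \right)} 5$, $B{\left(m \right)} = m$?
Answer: $50625$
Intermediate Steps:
$C{\left(T \right)} = 5 + T$
$r = 15$ ($r = \left(5 - 2\right) 5 = 3 \cdot 5 = 15$)
$d{\left(s \right)} = 225$ ($d{\left(s \right)} = \left(15 + 0\right)^{2} = 15^{2} = 225$)
$\left(\left(-6 + 6\right)^{2} + d{\left(B{\left(5 \right)} \right)}\right)^{2} = \left(\left(-6 + 6\right)^{2} + 225\right)^{2} = \left(0^{2} + 225\right)^{2} = \left(0 + 225\right)^{2} = 225^{2} = 50625$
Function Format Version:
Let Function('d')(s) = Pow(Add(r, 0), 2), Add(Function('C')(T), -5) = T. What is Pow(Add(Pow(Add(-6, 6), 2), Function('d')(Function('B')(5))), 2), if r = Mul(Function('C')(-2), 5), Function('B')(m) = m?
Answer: 50625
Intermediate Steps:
Function('C')(T) = Add(5, T)
r = 15 (r = Mul(Add(5, -2), 5) = Mul(3, 5) = 15)
Function('d')(s) = 225 (Function('d')(s) = Pow(Add(15, 0), 2) = Pow(15, 2) = 225)
Pow(Add(Pow(Add(-6, 6), 2), Function('d')(Function('B')(5))), 2) = Pow(Add(Pow(Add(-6, 6), 2), 225), 2) = Pow(Add(Pow(0, 2), 225), 2) = Pow(Add(0, 225), 2) = Pow(225, 2) = 50625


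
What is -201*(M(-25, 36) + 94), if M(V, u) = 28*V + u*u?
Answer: -138690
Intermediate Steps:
M(V, u) = u² + 28*V (M(V, u) = 28*V + u² = u² + 28*V)
-201*(M(-25, 36) + 94) = -201*((36² + 28*(-25)) + 94) = -201*((1296 - 700) + 94) = -201*(596 + 94) = -201*690 = -138690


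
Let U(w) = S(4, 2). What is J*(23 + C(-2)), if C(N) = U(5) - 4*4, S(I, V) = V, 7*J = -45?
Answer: -405/7 ≈ -57.857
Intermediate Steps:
J = -45/7 (J = (⅐)*(-45) = -45/7 ≈ -6.4286)
U(w) = 2
C(N) = -14 (C(N) = 2 - 4*4 = 2 - 16 = -14)
J*(23 + C(-2)) = -45*(23 - 14)/7 = -45/7*9 = -405/7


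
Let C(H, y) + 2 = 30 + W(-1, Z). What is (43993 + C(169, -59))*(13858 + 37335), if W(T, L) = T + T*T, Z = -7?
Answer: 2253567053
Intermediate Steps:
W(T, L) = T + T**2
C(H, y) = 28 (C(H, y) = -2 + (30 - (1 - 1)) = -2 + (30 - 1*0) = -2 + (30 + 0) = -2 + 30 = 28)
(43993 + C(169, -59))*(13858 + 37335) = (43993 + 28)*(13858 + 37335) = 44021*51193 = 2253567053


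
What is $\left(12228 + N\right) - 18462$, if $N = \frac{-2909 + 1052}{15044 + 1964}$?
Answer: $- \frac{106029729}{17008} \approx -6234.1$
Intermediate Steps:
$N = - \frac{1857}{17008} \approx -0.10918$
$\left(12228 + N\right) - 18462 = \left(12228 - \frac{1857}{17008}\right) - 18462 = \frac{207971967}{17008} - 18462 = - \frac{106029729}{17008}$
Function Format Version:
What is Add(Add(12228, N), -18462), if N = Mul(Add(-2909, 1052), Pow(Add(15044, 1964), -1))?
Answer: Rational(-106029729, 17008) ≈ -6234.1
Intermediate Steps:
N = Rational(-1857, 17008) (N = Mul(-1857, Pow(17008, -1)) = Mul(-1857, Rational(1, 17008)) = Rational(-1857, 17008) ≈ -0.10918)
Add(Add(12228, N), -18462) = Add(Add(12228, Rational(-1857, 17008)), -18462) = Add(Rational(207971967, 17008), -18462) = Rational(-106029729, 17008)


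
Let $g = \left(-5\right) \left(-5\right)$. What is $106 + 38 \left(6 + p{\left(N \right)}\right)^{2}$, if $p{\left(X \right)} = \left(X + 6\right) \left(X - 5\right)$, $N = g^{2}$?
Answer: $5816195756994$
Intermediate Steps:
$g = 25$
$N = 625$ ($N = 25^{2} = 625$)
$p{\left(X \right)} = \left(-5 + X\right) \left(6 + X\right)$ ($p{\left(X \right)} = \left(6 + X\right) \left(-5 + X\right) = \left(-5 + X\right) \left(6 + X\right)$)
$106 + 38 \left(6 + p{\left(N \right)}\right)^{2} = 106 + 38 \left(6 + \left(-30 + 625 + 625^{2}\right)\right)^{2} = 106 + 38 \left(6 + \left(-30 + 625 + 390625\right)\right)^{2} = 106 + 38 \left(6 + 391220\right)^{2} = 106 + 38 \cdot 391226^{2} = 106 + 38 \cdot 153057783076 = 106 + 5816195756888 = 5816195756994$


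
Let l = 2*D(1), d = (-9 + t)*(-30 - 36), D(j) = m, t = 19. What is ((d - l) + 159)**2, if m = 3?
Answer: 257049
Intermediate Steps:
D(j) = 3
d = -660 (d = (-9 + 19)*(-30 - 36) = 10*(-66) = -660)
l = 6 (l = 2*3 = 6)
((d - l) + 159)**2 = ((-660 - 1*6) + 159)**2 = ((-660 - 6) + 159)**2 = (-666 + 159)**2 = (-507)**2 = 257049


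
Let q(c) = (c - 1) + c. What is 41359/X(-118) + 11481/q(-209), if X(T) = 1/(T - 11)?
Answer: -2235506790/419 ≈ -5.3353e+6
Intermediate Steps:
X(T) = 1/(-11 + T)
q(c) = -1 + 2*c (q(c) = (-1 + c) + c = -1 + 2*c)
41359/X(-118) + 11481/q(-209) = 41359/(1/(-11 - 118)) + 11481/(-1 + 2*(-209)) = 41359/(1/(-129)) + 11481/(-1 - 418) = 41359/(-1/129) + 11481/(-419) = 41359*(-129) + 11481*(-1/419) = -5335311 - 11481/419 = -2235506790/419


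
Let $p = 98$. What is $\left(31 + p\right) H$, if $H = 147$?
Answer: $18963$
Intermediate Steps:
$\left(31 + p\right) H = \left(31 + 98\right) 147 = 129 \cdot 147 = 18963$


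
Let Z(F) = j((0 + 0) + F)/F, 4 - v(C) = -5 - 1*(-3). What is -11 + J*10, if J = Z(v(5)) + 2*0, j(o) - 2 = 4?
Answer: -1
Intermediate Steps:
j(o) = 6 (j(o) = 2 + 4 = 6)
v(C) = 6 (v(C) = 4 - (-5 - 1*(-3)) = 4 - (-5 + 3) = 4 - 1*(-2) = 4 + 2 = 6)
Z(F) = 6/F
J = 1 (J = 6/6 + 2*0 = 6*(⅙) + 0 = 1 + 0 = 1)
-11 + J*10 = -11 + 1*10 = -11 + 10 = -1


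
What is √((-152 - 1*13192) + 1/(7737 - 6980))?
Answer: I*√7646765099/757 ≈ 115.52*I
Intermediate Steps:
√((-152 - 1*13192) + 1/(7737 - 6980)) = √((-152 - 13192) + 1/757) = √(-13344 + 1/757) = √(-10101407/757) = I*√7646765099/757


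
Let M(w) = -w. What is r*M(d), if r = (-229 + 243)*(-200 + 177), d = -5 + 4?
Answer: -322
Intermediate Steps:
d = -1
r = -322 (r = 14*(-23) = -322)
r*M(d) = -(-322)*(-1) = -322*1 = -322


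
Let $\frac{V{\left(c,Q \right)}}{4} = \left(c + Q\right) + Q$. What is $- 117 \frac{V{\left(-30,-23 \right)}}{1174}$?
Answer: $\frac{17784}{587} \approx 30.296$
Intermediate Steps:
$V{\left(c,Q \right)} = 4 c + 8 Q$ ($V{\left(c,Q \right)} = 4 \left(\left(c + Q\right) + Q\right) = 4 \left(\left(Q + c\right) + Q\right) = 4 \left(c + 2 Q\right) = 4 c + 8 Q$)
$- 117 \frac{V{\left(-30,-23 \right)}}{1174} = - 117 \frac{4 \left(-30\right) + 8 \left(-23\right)}{1174} = - 117 \left(-120 - 184\right) \frac{1}{1174} = - 117 \left(\left(-304\right) \frac{1}{1174}\right) = \left(-117\right) \left(- \frac{152}{587}\right) = \frac{17784}{587}$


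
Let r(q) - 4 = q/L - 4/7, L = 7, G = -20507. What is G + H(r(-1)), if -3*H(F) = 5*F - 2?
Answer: -430748/21 ≈ -20512.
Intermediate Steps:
r(q) = 24/7 + q/7 (r(q) = 4 + (q/7 - 4/7) = 4 + (-4/7 + q/7) = 24/7 + q/7)
H(F) = ⅔ - 5*F/3 (H(F) = -(5*F - 2)/3 = -(-2 + 5*F)/3 = ⅔ - 5*F/3)
G + H(r(-1)) = -20507 + (⅔ - 5*(24/7 + (⅐)*(-1))/3) = -20507 + (⅔ - 5*(24/7 - ⅐)/3) = -20507 + (⅔ - 5/3*23/7) = -20507 + (⅔ - 115/21) = -20507 - 101/21 = -430748/21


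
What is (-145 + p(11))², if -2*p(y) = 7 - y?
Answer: 20449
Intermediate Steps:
p(y) = -7/2 + y/2 (p(y) = -(7 - y)/2 = -7/2 + y/2)
(-145 + p(11))² = (-145 + (-7/2 + (½)*11))² = (-145 + (-7/2 + 11/2))² = (-145 + 2)² = (-143)² = 20449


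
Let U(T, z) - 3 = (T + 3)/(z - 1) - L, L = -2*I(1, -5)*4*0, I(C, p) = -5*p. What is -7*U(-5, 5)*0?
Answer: 0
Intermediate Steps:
L = 0 (L = -2*-5*(-5)*4*0 = -2*25*4*0 = -200*0 = -2*0 = 0)
U(T, z) = 3 + (3 + T)/(-1 + z) (U(T, z) = 3 + ((T + 3)/(z - 1) - 1*0) = 3 + ((3 + T)/(-1 + z) + 0) = 3 + (3 + T)/(-1 + z))
-7*U(-5, 5)*0 = -7*(-5 + 3*5)/(-1 + 5)*0 = -7*(-5 + 15)/4*0 = -7*10/4*0 = -7*5/2*0 = -35/2*0 = 0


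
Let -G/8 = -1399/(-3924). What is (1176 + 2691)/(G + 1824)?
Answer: 3793527/1786546 ≈ 2.1234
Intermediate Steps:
G = -2798/981 (G = -(-11192)/(-3924) = -(-11192)*(-1)/3924 = -8*1399/3924 = -2798/981 ≈ -2.8522)
(1176 + 2691)/(G + 1824) = (1176 + 2691)/(-2798/981 + 1824) = 3867/(1786546/981) = 3867*(981/1786546) = 3793527/1786546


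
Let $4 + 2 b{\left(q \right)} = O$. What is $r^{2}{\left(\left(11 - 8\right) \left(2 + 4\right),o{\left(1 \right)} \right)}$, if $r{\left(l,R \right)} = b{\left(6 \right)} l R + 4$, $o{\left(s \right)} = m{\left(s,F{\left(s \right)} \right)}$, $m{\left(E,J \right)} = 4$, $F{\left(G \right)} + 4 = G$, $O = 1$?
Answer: $10816$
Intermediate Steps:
$F{\left(G \right)} = -4 + G$
$b{\left(q \right)} = - \frac{3}{2}$ ($b{\left(q \right)} = -2 + \frac{1}{2} \cdot 1 = -2 + \frac{1}{2} = - \frac{3}{2}$)
$o{\left(s \right)} = 4$
$r{\left(l,R \right)} = 4 - \frac{3 R l}{2}$ ($r{\left(l,R \right)} = - \frac{3 l}{2} R + 4 = - \frac{3 R l}{2} + 4 = 4 - \frac{3 R l}{2}$)
$r^{2}{\left(\left(11 - 8\right) \left(2 + 4\right),o{\left(1 \right)} \right)} = \left(4 - 6 \left(11 - 8\right) \left(2 + 4\right)\right)^{2} = \left(4 - 6 \cdot 3 \cdot 6\right)^{2} = \left(4 - 6 \cdot 18\right)^{2} = \left(4 - 108\right)^{2} = \left(-104\right)^{2} = 10816$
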